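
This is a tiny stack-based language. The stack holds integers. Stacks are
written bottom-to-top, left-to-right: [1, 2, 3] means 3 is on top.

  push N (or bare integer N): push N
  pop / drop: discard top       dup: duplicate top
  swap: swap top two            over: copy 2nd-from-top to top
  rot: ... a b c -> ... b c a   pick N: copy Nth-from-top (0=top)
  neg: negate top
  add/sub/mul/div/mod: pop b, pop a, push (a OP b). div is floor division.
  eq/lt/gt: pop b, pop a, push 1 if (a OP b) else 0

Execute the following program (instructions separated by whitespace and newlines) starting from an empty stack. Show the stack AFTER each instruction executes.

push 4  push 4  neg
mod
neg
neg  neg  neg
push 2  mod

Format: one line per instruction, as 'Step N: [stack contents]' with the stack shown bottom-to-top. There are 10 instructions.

Step 1: [4]
Step 2: [4, 4]
Step 3: [4, -4]
Step 4: [0]
Step 5: [0]
Step 6: [0]
Step 7: [0]
Step 8: [0]
Step 9: [0, 2]
Step 10: [0]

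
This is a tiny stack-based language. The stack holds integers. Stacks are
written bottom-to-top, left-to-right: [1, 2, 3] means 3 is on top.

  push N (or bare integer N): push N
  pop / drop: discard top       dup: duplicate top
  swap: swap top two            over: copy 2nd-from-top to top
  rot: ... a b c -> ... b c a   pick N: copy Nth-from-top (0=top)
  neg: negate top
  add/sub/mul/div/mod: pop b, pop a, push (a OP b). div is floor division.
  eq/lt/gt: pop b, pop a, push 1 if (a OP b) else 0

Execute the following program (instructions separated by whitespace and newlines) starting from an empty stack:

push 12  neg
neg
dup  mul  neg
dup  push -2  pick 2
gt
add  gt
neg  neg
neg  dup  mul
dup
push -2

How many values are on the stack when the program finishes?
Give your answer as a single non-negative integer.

After 'push 12': stack = [12] (depth 1)
After 'neg': stack = [-12] (depth 1)
After 'neg': stack = [12] (depth 1)
After 'dup': stack = [12, 12] (depth 2)
After 'mul': stack = [144] (depth 1)
After 'neg': stack = [-144] (depth 1)
After 'dup': stack = [-144, -144] (depth 2)
After 'push -2': stack = [-144, -144, -2] (depth 3)
After 'pick 2': stack = [-144, -144, -2, -144] (depth 4)
After 'gt': stack = [-144, -144, 1] (depth 3)
After 'add': stack = [-144, -143] (depth 2)
After 'gt': stack = [0] (depth 1)
After 'neg': stack = [0] (depth 1)
After 'neg': stack = [0] (depth 1)
After 'neg': stack = [0] (depth 1)
After 'dup': stack = [0, 0] (depth 2)
After 'mul': stack = [0] (depth 1)
After 'dup': stack = [0, 0] (depth 2)
After 'push -2': stack = [0, 0, -2] (depth 3)

Answer: 3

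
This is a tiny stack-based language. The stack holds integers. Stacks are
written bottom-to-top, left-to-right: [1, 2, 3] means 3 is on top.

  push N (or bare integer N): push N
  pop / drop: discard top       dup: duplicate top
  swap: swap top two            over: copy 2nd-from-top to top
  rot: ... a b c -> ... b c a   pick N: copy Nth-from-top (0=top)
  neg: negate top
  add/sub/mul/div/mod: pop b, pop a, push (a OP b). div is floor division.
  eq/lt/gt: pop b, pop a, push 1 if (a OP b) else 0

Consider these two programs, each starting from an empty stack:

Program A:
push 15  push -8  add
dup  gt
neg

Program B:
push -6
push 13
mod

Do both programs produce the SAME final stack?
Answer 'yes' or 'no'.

Program A trace:
  After 'push 15': [15]
  After 'push -8': [15, -8]
  After 'add': [7]
  After 'dup': [7, 7]
  After 'gt': [0]
  After 'neg': [0]
Program A final stack: [0]

Program B trace:
  After 'push -6': [-6]
  After 'push 13': [-6, 13]
  After 'mod': [7]
Program B final stack: [7]
Same: no

Answer: no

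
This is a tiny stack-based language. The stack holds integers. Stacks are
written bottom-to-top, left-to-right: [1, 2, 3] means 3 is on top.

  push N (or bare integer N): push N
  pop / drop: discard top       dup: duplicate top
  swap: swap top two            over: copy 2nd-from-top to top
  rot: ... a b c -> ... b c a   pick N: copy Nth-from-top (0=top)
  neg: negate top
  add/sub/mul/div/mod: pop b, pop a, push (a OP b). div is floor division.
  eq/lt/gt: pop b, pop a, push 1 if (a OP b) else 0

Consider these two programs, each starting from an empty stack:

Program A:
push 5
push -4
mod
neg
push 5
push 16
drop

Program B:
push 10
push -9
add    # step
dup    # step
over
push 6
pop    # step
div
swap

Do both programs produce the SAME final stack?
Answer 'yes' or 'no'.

Program A trace:
  After 'push 5': [5]
  After 'push -4': [5, -4]
  After 'mod': [-3]
  After 'neg': [3]
  After 'push 5': [3, 5]
  After 'push 16': [3, 5, 16]
  After 'drop': [3, 5]
Program A final stack: [3, 5]

Program B trace:
  After 'push 10': [10]
  After 'push -9': [10, -9]
  After 'add': [1]
  After 'dup': [1, 1]
  After 'over': [1, 1, 1]
  After 'push 6': [1, 1, 1, 6]
  After 'pop': [1, 1, 1]
  After 'div': [1, 1]
  After 'swap': [1, 1]
Program B final stack: [1, 1]
Same: no

Answer: no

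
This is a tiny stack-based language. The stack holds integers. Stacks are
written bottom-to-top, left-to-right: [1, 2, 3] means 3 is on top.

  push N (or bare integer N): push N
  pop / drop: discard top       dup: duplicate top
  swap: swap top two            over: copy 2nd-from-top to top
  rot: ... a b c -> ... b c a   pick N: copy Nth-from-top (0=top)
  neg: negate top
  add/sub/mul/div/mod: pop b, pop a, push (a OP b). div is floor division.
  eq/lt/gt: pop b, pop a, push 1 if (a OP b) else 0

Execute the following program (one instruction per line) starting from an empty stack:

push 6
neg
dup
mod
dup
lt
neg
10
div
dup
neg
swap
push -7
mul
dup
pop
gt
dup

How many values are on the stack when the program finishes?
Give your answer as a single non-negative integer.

Answer: 2

Derivation:
After 'push 6': stack = [6] (depth 1)
After 'neg': stack = [-6] (depth 1)
After 'dup': stack = [-6, -6] (depth 2)
After 'mod': stack = [0] (depth 1)
After 'dup': stack = [0, 0] (depth 2)
After 'lt': stack = [0] (depth 1)
After 'neg': stack = [0] (depth 1)
After 'push 10': stack = [0, 10] (depth 2)
After 'div': stack = [0] (depth 1)
After 'dup': stack = [0, 0] (depth 2)
After 'neg': stack = [0, 0] (depth 2)
After 'swap': stack = [0, 0] (depth 2)
After 'push -7': stack = [0, 0, -7] (depth 3)
After 'mul': stack = [0, 0] (depth 2)
After 'dup': stack = [0, 0, 0] (depth 3)
After 'pop': stack = [0, 0] (depth 2)
After 'gt': stack = [0] (depth 1)
After 'dup': stack = [0, 0] (depth 2)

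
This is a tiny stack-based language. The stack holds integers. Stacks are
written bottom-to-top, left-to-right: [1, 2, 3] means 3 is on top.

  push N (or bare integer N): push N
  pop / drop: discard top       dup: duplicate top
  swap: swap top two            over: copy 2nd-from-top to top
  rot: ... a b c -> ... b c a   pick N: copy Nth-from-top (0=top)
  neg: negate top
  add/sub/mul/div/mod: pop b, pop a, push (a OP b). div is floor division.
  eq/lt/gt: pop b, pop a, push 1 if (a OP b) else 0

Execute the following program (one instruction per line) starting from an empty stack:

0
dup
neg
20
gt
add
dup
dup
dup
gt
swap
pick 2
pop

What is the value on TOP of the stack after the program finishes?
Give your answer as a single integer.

After 'push 0': [0]
After 'dup': [0, 0]
After 'neg': [0, 0]
After 'push 20': [0, 0, 20]
After 'gt': [0, 0]
After 'add': [0]
After 'dup': [0, 0]
After 'dup': [0, 0, 0]
After 'dup': [0, 0, 0, 0]
After 'gt': [0, 0, 0]
After 'swap': [0, 0, 0]
After 'pick 2': [0, 0, 0, 0]
After 'pop': [0, 0, 0]

Answer: 0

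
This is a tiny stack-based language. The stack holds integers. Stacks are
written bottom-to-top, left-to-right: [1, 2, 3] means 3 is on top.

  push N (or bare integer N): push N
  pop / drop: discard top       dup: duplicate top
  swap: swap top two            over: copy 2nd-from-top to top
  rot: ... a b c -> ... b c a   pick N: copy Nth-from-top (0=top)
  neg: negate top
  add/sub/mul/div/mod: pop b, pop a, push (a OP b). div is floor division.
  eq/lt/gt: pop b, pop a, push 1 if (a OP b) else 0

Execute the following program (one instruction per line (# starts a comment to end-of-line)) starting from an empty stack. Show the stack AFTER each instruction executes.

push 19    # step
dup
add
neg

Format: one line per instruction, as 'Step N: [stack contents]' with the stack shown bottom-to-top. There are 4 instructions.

Step 1: [19]
Step 2: [19, 19]
Step 3: [38]
Step 4: [-38]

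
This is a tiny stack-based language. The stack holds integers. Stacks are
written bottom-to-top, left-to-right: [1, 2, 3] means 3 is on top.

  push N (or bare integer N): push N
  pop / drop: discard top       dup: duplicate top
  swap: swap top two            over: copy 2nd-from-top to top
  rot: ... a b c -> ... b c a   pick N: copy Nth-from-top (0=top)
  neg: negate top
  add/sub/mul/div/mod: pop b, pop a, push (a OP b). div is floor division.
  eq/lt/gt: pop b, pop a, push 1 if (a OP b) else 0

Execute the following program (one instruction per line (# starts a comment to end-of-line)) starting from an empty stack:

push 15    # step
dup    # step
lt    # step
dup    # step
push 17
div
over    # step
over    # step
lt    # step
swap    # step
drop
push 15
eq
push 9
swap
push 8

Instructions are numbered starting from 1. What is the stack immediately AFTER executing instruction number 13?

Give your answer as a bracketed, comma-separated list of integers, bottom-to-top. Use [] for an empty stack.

Step 1 ('push 15'): [15]
Step 2 ('dup'): [15, 15]
Step 3 ('lt'): [0]
Step 4 ('dup'): [0, 0]
Step 5 ('push 17'): [0, 0, 17]
Step 6 ('div'): [0, 0]
Step 7 ('over'): [0, 0, 0]
Step 8 ('over'): [0, 0, 0, 0]
Step 9 ('lt'): [0, 0, 0]
Step 10 ('swap'): [0, 0, 0]
Step 11 ('drop'): [0, 0]
Step 12 ('push 15'): [0, 0, 15]
Step 13 ('eq'): [0, 0]

Answer: [0, 0]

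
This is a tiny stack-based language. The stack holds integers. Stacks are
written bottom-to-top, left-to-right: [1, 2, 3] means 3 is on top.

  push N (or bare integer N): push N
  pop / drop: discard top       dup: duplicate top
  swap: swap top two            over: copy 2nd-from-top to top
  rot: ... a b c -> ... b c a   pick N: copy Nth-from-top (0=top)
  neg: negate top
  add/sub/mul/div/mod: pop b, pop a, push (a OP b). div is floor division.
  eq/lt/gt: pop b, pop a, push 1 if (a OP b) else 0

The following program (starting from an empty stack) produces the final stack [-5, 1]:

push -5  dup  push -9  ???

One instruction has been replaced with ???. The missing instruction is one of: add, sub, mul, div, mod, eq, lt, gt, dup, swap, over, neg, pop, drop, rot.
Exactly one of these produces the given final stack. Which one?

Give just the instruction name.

Answer: gt

Derivation:
Stack before ???: [-5, -5, -9]
Stack after ???:  [-5, 1]
The instruction that transforms [-5, -5, -9] -> [-5, 1] is: gt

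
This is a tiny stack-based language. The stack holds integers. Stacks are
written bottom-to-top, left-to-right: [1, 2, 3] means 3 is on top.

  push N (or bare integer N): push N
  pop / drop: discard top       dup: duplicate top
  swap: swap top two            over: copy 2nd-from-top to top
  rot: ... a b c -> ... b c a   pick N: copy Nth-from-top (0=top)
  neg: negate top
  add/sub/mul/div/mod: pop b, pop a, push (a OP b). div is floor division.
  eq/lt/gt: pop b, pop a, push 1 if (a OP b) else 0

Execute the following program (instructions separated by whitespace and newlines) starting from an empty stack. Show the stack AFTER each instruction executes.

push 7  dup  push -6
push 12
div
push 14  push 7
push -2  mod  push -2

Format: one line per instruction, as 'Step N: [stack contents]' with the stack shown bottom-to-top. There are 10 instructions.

Step 1: [7]
Step 2: [7, 7]
Step 3: [7, 7, -6]
Step 4: [7, 7, -6, 12]
Step 5: [7, 7, -1]
Step 6: [7, 7, -1, 14]
Step 7: [7, 7, -1, 14, 7]
Step 8: [7, 7, -1, 14, 7, -2]
Step 9: [7, 7, -1, 14, -1]
Step 10: [7, 7, -1, 14, -1, -2]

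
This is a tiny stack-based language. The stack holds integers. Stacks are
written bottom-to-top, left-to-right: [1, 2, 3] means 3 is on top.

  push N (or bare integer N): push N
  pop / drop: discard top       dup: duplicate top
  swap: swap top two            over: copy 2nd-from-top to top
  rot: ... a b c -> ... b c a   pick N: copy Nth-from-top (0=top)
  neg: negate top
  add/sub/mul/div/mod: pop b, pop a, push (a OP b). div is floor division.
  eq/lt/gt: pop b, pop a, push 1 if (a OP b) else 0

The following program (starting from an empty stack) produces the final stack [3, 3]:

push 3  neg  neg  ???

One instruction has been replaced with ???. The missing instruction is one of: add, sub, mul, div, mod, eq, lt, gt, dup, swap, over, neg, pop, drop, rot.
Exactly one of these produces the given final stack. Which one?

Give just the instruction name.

Stack before ???: [3]
Stack after ???:  [3, 3]
The instruction that transforms [3] -> [3, 3] is: dup

Answer: dup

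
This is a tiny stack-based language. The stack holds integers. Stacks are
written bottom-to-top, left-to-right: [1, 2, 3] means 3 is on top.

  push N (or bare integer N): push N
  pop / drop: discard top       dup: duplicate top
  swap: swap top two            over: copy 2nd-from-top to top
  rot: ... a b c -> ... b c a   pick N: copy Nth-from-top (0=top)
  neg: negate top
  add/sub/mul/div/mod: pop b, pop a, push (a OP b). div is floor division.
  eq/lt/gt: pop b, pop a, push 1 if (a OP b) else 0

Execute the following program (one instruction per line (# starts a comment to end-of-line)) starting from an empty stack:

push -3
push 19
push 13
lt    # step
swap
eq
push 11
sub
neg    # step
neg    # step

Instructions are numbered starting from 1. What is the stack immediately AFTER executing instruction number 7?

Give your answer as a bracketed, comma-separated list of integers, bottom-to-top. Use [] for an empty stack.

Step 1 ('push -3'): [-3]
Step 2 ('push 19'): [-3, 19]
Step 3 ('push 13'): [-3, 19, 13]
Step 4 ('lt'): [-3, 0]
Step 5 ('swap'): [0, -3]
Step 6 ('eq'): [0]
Step 7 ('push 11'): [0, 11]

Answer: [0, 11]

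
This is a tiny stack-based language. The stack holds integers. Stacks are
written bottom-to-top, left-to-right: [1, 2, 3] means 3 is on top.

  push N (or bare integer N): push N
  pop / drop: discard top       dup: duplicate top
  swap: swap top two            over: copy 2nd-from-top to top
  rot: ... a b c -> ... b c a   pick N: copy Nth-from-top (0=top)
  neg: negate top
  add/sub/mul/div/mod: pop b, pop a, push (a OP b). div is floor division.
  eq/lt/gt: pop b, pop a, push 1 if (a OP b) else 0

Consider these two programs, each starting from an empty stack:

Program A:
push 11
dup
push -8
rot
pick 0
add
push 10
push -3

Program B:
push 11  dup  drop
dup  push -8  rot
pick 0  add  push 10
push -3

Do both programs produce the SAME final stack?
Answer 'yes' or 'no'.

Program A trace:
  After 'push 11': [11]
  After 'dup': [11, 11]
  After 'push -8': [11, 11, -8]
  After 'rot': [11, -8, 11]
  After 'pick 0': [11, -8, 11, 11]
  After 'add': [11, -8, 22]
  After 'push 10': [11, -8, 22, 10]
  After 'push -3': [11, -8, 22, 10, -3]
Program A final stack: [11, -8, 22, 10, -3]

Program B trace:
  After 'push 11': [11]
  After 'dup': [11, 11]
  After 'drop': [11]
  After 'dup': [11, 11]
  After 'push -8': [11, 11, -8]
  After 'rot': [11, -8, 11]
  After 'pick 0': [11, -8, 11, 11]
  After 'add': [11, -8, 22]
  After 'push 10': [11, -8, 22, 10]
  After 'push -3': [11, -8, 22, 10, -3]
Program B final stack: [11, -8, 22, 10, -3]
Same: yes

Answer: yes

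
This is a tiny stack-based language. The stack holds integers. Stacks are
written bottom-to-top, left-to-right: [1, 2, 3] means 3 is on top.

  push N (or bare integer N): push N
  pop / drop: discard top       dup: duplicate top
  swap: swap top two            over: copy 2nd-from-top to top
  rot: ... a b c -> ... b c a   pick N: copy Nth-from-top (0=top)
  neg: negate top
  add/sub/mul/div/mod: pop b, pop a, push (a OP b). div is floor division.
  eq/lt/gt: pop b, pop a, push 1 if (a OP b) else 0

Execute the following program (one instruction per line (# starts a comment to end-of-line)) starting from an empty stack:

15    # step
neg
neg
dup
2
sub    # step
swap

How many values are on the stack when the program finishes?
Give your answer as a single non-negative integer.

Answer: 2

Derivation:
After 'push 15': stack = [15] (depth 1)
After 'neg': stack = [-15] (depth 1)
After 'neg': stack = [15] (depth 1)
After 'dup': stack = [15, 15] (depth 2)
After 'push 2': stack = [15, 15, 2] (depth 3)
After 'sub': stack = [15, 13] (depth 2)
After 'swap': stack = [13, 15] (depth 2)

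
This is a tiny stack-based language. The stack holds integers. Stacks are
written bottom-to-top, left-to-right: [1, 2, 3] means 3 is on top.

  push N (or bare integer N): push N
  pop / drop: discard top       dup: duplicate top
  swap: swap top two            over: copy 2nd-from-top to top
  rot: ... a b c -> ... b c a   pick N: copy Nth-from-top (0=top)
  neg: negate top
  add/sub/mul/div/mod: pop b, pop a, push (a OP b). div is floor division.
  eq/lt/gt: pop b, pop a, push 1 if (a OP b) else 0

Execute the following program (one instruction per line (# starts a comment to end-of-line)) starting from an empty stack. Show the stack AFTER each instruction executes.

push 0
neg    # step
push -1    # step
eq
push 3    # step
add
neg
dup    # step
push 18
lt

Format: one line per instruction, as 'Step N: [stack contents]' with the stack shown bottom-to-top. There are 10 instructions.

Step 1: [0]
Step 2: [0]
Step 3: [0, -1]
Step 4: [0]
Step 5: [0, 3]
Step 6: [3]
Step 7: [-3]
Step 8: [-3, -3]
Step 9: [-3, -3, 18]
Step 10: [-3, 1]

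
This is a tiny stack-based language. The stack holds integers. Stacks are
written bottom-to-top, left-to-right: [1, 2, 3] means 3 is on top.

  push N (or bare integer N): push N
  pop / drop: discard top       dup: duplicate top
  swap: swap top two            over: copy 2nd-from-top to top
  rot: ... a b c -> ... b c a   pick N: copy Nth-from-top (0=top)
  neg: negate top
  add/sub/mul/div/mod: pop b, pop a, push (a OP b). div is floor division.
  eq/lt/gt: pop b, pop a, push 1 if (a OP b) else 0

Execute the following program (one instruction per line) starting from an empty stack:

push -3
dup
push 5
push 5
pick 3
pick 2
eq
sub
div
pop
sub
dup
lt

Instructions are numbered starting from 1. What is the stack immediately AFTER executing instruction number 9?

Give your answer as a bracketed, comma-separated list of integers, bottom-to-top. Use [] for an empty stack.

Answer: [-3, -3, 1]

Derivation:
Step 1 ('push -3'): [-3]
Step 2 ('dup'): [-3, -3]
Step 3 ('push 5'): [-3, -3, 5]
Step 4 ('push 5'): [-3, -3, 5, 5]
Step 5 ('pick 3'): [-3, -3, 5, 5, -3]
Step 6 ('pick 2'): [-3, -3, 5, 5, -3, 5]
Step 7 ('eq'): [-3, -3, 5, 5, 0]
Step 8 ('sub'): [-3, -3, 5, 5]
Step 9 ('div'): [-3, -3, 1]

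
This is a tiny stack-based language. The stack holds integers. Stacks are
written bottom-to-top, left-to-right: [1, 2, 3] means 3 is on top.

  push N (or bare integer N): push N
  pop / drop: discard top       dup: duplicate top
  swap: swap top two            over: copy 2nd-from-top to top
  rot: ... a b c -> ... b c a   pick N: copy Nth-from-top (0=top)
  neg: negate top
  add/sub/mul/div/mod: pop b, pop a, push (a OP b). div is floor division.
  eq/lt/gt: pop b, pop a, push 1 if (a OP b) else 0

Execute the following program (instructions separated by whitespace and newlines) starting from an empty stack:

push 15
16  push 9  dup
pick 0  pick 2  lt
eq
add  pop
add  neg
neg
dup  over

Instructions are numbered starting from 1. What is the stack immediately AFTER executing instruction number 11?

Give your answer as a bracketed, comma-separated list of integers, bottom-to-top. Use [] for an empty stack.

Step 1 ('push 15'): [15]
Step 2 ('16'): [15, 16]
Step 3 ('push 9'): [15, 16, 9]
Step 4 ('dup'): [15, 16, 9, 9]
Step 5 ('pick 0'): [15, 16, 9, 9, 9]
Step 6 ('pick 2'): [15, 16, 9, 9, 9, 9]
Step 7 ('lt'): [15, 16, 9, 9, 0]
Step 8 ('eq'): [15, 16, 9, 0]
Step 9 ('add'): [15, 16, 9]
Step 10 ('pop'): [15, 16]
Step 11 ('add'): [31]

Answer: [31]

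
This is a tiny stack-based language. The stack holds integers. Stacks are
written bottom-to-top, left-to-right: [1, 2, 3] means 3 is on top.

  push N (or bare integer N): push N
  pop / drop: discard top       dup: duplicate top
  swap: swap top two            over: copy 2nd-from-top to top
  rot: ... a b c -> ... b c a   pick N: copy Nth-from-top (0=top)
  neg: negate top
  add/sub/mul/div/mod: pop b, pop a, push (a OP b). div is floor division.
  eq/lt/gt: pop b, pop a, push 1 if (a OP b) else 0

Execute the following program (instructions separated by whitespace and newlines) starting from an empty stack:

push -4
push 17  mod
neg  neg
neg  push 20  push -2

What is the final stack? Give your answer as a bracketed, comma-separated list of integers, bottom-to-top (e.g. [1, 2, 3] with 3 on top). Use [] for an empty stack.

Answer: [-13, 20, -2]

Derivation:
After 'push -4': [-4]
After 'push 17': [-4, 17]
After 'mod': [13]
After 'neg': [-13]
After 'neg': [13]
After 'neg': [-13]
After 'push 20': [-13, 20]
After 'push -2': [-13, 20, -2]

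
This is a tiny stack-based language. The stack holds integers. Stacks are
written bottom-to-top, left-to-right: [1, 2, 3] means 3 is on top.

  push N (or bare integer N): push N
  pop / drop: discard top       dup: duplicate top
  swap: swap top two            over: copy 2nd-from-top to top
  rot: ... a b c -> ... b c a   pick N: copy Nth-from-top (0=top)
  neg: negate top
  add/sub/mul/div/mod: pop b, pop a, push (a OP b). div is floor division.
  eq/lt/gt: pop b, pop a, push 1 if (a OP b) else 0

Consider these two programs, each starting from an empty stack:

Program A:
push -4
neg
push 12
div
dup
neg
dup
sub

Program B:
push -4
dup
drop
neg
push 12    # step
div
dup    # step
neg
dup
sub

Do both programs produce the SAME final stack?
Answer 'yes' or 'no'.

Answer: yes

Derivation:
Program A trace:
  After 'push -4': [-4]
  After 'neg': [4]
  After 'push 12': [4, 12]
  After 'div': [0]
  After 'dup': [0, 0]
  After 'neg': [0, 0]
  After 'dup': [0, 0, 0]
  After 'sub': [0, 0]
Program A final stack: [0, 0]

Program B trace:
  After 'push -4': [-4]
  After 'dup': [-4, -4]
  After 'drop': [-4]
  After 'neg': [4]
  After 'push 12': [4, 12]
  After 'div': [0]
  After 'dup': [0, 0]
  After 'neg': [0, 0]
  After 'dup': [0, 0, 0]
  After 'sub': [0, 0]
Program B final stack: [0, 0]
Same: yes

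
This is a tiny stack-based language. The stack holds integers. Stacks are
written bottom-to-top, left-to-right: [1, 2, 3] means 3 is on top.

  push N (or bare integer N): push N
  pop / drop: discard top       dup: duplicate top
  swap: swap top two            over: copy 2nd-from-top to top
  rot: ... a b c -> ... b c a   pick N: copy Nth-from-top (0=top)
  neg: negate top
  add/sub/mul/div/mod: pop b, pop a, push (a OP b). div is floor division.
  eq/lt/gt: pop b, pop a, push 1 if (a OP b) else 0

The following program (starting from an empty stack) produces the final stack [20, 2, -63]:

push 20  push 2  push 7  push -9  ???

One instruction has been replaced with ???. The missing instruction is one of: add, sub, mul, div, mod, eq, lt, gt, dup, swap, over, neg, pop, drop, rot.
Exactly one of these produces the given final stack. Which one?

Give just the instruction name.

Stack before ???: [20, 2, 7, -9]
Stack after ???:  [20, 2, -63]
The instruction that transforms [20, 2, 7, -9] -> [20, 2, -63] is: mul

Answer: mul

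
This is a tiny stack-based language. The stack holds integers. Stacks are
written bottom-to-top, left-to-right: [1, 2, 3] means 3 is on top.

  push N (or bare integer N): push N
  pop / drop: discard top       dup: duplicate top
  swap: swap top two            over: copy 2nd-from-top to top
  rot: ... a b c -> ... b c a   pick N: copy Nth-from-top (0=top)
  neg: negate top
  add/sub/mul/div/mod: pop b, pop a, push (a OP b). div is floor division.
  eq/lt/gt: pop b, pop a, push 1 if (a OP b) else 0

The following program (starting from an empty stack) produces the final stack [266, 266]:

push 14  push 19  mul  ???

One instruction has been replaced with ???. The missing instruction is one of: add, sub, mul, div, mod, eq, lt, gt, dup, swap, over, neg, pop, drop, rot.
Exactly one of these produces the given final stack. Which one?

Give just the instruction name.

Answer: dup

Derivation:
Stack before ???: [266]
Stack after ???:  [266, 266]
The instruction that transforms [266] -> [266, 266] is: dup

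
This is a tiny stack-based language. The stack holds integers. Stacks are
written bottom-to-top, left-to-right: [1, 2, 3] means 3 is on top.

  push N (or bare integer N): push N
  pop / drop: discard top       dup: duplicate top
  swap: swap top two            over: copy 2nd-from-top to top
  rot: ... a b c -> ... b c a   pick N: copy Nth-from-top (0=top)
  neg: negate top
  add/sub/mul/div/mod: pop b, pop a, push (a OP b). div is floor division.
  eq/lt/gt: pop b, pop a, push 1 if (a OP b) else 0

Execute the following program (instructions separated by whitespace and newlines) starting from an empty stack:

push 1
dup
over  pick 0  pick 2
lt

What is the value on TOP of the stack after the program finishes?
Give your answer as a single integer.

Answer: 0

Derivation:
After 'push 1': [1]
After 'dup': [1, 1]
After 'over': [1, 1, 1]
After 'pick 0': [1, 1, 1, 1]
After 'pick 2': [1, 1, 1, 1, 1]
After 'lt': [1, 1, 1, 0]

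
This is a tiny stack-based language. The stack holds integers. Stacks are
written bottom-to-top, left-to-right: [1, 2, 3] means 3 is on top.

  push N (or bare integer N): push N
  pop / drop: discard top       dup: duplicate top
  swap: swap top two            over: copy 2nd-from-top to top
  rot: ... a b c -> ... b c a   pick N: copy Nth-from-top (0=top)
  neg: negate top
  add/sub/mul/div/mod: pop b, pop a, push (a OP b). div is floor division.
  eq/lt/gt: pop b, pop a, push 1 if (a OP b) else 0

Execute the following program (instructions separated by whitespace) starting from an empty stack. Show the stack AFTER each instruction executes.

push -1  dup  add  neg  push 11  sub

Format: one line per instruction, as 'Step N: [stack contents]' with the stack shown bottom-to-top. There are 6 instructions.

Step 1: [-1]
Step 2: [-1, -1]
Step 3: [-2]
Step 4: [2]
Step 5: [2, 11]
Step 6: [-9]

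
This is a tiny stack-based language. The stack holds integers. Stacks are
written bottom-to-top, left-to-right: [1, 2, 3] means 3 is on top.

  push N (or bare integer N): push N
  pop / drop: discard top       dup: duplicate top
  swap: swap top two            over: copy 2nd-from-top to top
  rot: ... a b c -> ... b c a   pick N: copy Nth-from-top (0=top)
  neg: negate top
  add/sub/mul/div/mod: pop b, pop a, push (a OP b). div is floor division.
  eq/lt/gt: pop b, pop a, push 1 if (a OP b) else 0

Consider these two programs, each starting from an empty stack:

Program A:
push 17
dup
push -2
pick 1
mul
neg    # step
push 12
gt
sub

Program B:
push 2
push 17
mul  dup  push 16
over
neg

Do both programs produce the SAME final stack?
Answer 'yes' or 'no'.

Program A trace:
  After 'push 17': [17]
  After 'dup': [17, 17]
  After 'push -2': [17, 17, -2]
  After 'pick 1': [17, 17, -2, 17]
  After 'mul': [17, 17, -34]
  After 'neg': [17, 17, 34]
  After 'push 12': [17, 17, 34, 12]
  After 'gt': [17, 17, 1]
  After 'sub': [17, 16]
Program A final stack: [17, 16]

Program B trace:
  After 'push 2': [2]
  After 'push 17': [2, 17]
  After 'mul': [34]
  After 'dup': [34, 34]
  After 'push 16': [34, 34, 16]
  After 'over': [34, 34, 16, 34]
  After 'neg': [34, 34, 16, -34]
Program B final stack: [34, 34, 16, -34]
Same: no

Answer: no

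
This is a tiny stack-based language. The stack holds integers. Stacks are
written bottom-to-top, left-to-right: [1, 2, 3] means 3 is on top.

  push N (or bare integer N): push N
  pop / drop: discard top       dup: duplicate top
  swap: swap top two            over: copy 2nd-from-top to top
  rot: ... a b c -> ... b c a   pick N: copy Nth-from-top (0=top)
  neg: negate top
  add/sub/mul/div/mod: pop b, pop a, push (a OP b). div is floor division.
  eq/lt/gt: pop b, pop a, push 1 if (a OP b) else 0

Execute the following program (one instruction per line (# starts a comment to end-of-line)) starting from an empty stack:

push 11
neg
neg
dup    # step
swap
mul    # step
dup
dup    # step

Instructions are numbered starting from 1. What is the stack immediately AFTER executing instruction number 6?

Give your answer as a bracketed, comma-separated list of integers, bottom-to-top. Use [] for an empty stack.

Answer: [121]

Derivation:
Step 1 ('push 11'): [11]
Step 2 ('neg'): [-11]
Step 3 ('neg'): [11]
Step 4 ('dup'): [11, 11]
Step 5 ('swap'): [11, 11]
Step 6 ('mul'): [121]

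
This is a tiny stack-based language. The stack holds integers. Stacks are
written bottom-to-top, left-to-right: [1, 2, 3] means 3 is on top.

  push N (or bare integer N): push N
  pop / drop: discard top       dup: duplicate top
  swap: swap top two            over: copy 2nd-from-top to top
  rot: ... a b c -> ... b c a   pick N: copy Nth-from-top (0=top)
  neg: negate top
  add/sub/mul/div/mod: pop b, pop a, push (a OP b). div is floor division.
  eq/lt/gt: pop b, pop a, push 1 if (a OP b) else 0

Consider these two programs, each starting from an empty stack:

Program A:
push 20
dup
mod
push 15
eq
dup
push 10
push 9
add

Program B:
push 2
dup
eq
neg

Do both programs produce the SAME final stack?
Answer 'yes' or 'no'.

Answer: no

Derivation:
Program A trace:
  After 'push 20': [20]
  After 'dup': [20, 20]
  After 'mod': [0]
  After 'push 15': [0, 15]
  After 'eq': [0]
  After 'dup': [0, 0]
  After 'push 10': [0, 0, 10]
  After 'push 9': [0, 0, 10, 9]
  After 'add': [0, 0, 19]
Program A final stack: [0, 0, 19]

Program B trace:
  After 'push 2': [2]
  After 'dup': [2, 2]
  After 'eq': [1]
  After 'neg': [-1]
Program B final stack: [-1]
Same: no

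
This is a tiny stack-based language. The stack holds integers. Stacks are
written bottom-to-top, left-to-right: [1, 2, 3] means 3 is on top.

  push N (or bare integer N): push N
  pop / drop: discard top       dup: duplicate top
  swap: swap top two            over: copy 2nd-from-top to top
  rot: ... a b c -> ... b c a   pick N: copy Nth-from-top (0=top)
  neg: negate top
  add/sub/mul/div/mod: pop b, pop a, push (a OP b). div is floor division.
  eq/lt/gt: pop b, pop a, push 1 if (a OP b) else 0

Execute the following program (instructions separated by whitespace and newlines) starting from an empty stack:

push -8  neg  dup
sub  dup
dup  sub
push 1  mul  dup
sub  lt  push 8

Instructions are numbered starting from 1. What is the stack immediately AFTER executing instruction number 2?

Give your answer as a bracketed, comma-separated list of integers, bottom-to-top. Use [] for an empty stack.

Step 1 ('push -8'): [-8]
Step 2 ('neg'): [8]

Answer: [8]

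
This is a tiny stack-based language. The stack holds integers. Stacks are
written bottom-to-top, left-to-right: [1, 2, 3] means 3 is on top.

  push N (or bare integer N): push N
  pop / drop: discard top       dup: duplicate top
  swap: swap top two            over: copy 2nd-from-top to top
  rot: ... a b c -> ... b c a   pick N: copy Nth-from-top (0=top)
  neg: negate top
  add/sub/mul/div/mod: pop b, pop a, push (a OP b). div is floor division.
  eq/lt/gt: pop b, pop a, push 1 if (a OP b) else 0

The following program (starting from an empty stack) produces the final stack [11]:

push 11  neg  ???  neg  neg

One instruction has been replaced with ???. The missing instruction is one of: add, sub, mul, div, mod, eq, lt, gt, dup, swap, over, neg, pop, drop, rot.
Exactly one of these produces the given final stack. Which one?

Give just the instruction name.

Stack before ???: [-11]
Stack after ???:  [11]
The instruction that transforms [-11] -> [11] is: neg

Answer: neg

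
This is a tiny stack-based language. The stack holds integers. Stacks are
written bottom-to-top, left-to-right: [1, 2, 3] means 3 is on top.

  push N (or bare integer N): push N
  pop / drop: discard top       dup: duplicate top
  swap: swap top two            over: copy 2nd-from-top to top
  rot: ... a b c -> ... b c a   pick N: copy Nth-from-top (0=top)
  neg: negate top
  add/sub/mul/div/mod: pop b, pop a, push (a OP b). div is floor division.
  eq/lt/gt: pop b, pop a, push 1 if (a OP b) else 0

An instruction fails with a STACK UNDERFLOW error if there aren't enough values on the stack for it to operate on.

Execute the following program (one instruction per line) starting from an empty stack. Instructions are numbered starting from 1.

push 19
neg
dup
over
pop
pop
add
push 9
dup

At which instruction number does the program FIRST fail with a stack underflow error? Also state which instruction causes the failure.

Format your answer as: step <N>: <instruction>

Step 1 ('push 19'): stack = [19], depth = 1
Step 2 ('neg'): stack = [-19], depth = 1
Step 3 ('dup'): stack = [-19, -19], depth = 2
Step 4 ('over'): stack = [-19, -19, -19], depth = 3
Step 5 ('pop'): stack = [-19, -19], depth = 2
Step 6 ('pop'): stack = [-19], depth = 1
Step 7 ('add'): needs 2 value(s) but depth is 1 — STACK UNDERFLOW

Answer: step 7: add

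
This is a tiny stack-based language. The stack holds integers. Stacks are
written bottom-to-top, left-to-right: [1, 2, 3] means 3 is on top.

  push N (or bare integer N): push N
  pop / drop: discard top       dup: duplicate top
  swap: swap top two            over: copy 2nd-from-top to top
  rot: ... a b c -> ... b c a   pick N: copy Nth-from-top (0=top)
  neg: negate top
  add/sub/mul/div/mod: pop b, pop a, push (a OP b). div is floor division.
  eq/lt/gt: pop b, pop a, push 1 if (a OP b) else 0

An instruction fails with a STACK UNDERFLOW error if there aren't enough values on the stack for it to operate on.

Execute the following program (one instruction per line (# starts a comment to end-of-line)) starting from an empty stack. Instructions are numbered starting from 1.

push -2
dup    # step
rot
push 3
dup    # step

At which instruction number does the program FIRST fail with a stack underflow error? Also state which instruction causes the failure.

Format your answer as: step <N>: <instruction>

Step 1 ('push -2'): stack = [-2], depth = 1
Step 2 ('dup'): stack = [-2, -2], depth = 2
Step 3 ('rot'): needs 3 value(s) but depth is 2 — STACK UNDERFLOW

Answer: step 3: rot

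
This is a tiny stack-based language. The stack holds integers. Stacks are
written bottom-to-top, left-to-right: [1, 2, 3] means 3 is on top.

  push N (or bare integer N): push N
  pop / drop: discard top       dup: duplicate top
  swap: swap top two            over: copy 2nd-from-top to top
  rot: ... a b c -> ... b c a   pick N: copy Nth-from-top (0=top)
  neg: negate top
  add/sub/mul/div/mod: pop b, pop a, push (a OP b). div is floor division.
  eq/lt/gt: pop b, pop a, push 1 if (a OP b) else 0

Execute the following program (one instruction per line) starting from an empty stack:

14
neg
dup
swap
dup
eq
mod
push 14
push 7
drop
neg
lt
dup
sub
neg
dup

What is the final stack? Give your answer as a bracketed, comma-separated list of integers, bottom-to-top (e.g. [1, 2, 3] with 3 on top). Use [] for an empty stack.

Answer: [0, 0]

Derivation:
After 'push 14': [14]
After 'neg': [-14]
After 'dup': [-14, -14]
After 'swap': [-14, -14]
After 'dup': [-14, -14, -14]
After 'eq': [-14, 1]
After 'mod': [0]
After 'push 14': [0, 14]
After 'push 7': [0, 14, 7]
After 'drop': [0, 14]
After 'neg': [0, -14]
After 'lt': [0]
After 'dup': [0, 0]
After 'sub': [0]
After 'neg': [0]
After 'dup': [0, 0]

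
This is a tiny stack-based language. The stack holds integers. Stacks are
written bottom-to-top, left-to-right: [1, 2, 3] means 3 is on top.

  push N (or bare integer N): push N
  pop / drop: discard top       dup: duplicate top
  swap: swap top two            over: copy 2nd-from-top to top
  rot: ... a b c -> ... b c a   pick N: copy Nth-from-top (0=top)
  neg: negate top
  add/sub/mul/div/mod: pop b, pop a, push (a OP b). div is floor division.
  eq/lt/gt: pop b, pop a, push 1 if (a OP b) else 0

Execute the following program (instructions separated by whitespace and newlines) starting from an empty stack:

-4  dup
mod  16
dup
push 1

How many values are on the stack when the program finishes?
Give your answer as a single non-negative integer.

Answer: 4

Derivation:
After 'push -4': stack = [-4] (depth 1)
After 'dup': stack = [-4, -4] (depth 2)
After 'mod': stack = [0] (depth 1)
After 'push 16': stack = [0, 16] (depth 2)
After 'dup': stack = [0, 16, 16] (depth 3)
After 'push 1': stack = [0, 16, 16, 1] (depth 4)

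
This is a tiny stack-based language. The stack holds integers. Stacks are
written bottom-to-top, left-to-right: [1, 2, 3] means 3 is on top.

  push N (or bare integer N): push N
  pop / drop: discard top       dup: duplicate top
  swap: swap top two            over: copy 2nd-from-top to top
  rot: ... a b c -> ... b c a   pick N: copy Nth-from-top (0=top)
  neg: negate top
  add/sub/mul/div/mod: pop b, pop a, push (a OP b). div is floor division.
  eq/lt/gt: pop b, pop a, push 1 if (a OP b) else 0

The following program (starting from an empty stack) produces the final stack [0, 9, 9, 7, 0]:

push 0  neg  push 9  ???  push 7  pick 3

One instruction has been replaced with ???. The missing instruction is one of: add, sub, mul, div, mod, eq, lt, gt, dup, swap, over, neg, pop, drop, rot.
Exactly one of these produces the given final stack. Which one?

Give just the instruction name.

Answer: dup

Derivation:
Stack before ???: [0, 9]
Stack after ???:  [0, 9, 9]
The instruction that transforms [0, 9] -> [0, 9, 9] is: dup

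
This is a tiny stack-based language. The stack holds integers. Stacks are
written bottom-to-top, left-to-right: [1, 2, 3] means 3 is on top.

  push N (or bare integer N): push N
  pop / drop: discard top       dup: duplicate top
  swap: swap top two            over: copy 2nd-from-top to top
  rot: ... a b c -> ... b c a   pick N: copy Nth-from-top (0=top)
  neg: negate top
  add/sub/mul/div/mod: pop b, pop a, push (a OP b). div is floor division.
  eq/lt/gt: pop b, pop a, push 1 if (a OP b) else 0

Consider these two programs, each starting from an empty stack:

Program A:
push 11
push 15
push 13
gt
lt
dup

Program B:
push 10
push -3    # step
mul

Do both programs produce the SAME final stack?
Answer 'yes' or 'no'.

Program A trace:
  After 'push 11': [11]
  After 'push 15': [11, 15]
  After 'push 13': [11, 15, 13]
  After 'gt': [11, 1]
  After 'lt': [0]
  After 'dup': [0, 0]
Program A final stack: [0, 0]

Program B trace:
  After 'push 10': [10]
  After 'push -3': [10, -3]
  After 'mul': [-30]
Program B final stack: [-30]
Same: no

Answer: no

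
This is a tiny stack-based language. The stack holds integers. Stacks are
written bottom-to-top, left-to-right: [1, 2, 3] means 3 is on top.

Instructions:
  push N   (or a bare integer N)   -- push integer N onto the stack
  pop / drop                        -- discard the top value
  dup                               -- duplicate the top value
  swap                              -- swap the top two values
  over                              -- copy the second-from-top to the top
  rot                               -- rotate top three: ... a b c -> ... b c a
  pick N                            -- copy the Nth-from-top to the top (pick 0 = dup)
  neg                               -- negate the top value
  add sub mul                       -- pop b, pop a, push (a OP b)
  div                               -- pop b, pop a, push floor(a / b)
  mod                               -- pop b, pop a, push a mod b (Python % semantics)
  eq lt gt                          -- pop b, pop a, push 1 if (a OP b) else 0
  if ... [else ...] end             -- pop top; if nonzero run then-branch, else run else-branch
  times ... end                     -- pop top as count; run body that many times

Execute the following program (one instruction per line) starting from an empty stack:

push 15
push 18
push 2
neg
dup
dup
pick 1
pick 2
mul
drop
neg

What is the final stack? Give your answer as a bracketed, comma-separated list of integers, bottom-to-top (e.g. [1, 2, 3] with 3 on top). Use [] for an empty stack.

Answer: [15, 18, -2, -2, 2]

Derivation:
After 'push 15': [15]
After 'push 18': [15, 18]
After 'push 2': [15, 18, 2]
After 'neg': [15, 18, -2]
After 'dup': [15, 18, -2, -2]
After 'dup': [15, 18, -2, -2, -2]
After 'pick 1': [15, 18, -2, -2, -2, -2]
After 'pick 2': [15, 18, -2, -2, -2, -2, -2]
After 'mul': [15, 18, -2, -2, -2, 4]
After 'drop': [15, 18, -2, -2, -2]
After 'neg': [15, 18, -2, -2, 2]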